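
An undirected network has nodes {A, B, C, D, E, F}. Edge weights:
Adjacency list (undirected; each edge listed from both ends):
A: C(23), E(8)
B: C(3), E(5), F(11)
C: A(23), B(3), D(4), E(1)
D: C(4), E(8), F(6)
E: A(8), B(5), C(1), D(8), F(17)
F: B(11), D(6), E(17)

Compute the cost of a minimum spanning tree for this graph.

22

Prim's algorithm from C:
Step 1: cheapest edge leaving the tree is C E (1); add E.
Step 2: cheapest edge leaving the tree is B C (3); add B.
Step 3: cheapest edge leaving the tree is C D (4); add D.
Step 4: cheapest edge leaving the tree is D F (6); add F.
Step 5: cheapest edge leaving the tree is A E (8); add A.
MST edges: C E, B C, C D, D F, A E; total weight 1+3+4+6+8 = 22.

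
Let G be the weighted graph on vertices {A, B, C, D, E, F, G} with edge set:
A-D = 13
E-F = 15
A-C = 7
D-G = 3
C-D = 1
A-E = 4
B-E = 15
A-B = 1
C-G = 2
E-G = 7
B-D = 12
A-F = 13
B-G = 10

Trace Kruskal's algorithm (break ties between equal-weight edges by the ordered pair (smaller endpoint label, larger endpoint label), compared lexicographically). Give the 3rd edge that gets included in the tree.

Kruskal's algorithm — process edges by increasing weight (ties by edge label):
A-B (1): add. Components now {A,B} {C} {D} {E} {F} {G}
C-D (1): add. Components now {A,B} {C,D} {E} {F} {G}
C-G (2): add. Components now {A,B} {C,D,G} {E} {F}
D-G (3): skip — D and G already connected.
A-E (4): add. Components now {A,B,E} {C,D,G} {F}
A-C (7): add. Components now {A,B,C,D,E,G} {F}
E-G (7): skip — E and G already connected.
B-G (10): skip — B and G already connected.
B-D (12): skip — B and D already connected.
A-D (13): skip — A and D already connected.
A-F (13): add. Components now {A,B,C,D,E,F,G}
The 3rd edge added is C-G.

C-G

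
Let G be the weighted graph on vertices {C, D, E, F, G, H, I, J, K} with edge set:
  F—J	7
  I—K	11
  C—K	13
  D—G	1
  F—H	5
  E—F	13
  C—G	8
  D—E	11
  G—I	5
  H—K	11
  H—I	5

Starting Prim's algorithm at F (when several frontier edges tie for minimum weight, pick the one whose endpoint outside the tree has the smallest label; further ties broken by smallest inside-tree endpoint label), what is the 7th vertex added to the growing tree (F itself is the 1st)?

C

Prim, starting at F.
Step 1: frontier [F—H 5, F—J 7, E—F 13] → take F—H (5); add H.
Step 2: frontier [F—J 7, E—F 13, H—I 5, H—K 11] → take H—I (5); add I.
Step 3: frontier [F—J 7, E—F 13, H—K 11, G—I 5, I—K 11] → take G—I (5); add G.
Step 4: frontier [F—J 7, E—F 13, D—G 1, C—G 8, H—K 11, I—K 11] → take D—G (1); add D.
Step 5: frontier [D—E 11, F—J 7, E—F 13, C—G 8, H—K 11, I—K 11] → take F—J (7); add J.
Step 6: frontier [D—E 11, E—F 13, C—G 8, H—K 11, I—K 11] → take C—G (8); add C.
Step 7: frontier [C—K 13, D—E 11, E—F 13, H—K 11, I—K 11] → take D—E (11); add E.
Step 8: frontier [C—K 13, H—K 11, I—K 11] → take H—K (11); add K.
Vertex order: F, H, I, G, D, J, C, E, K. The 7th vertex is C.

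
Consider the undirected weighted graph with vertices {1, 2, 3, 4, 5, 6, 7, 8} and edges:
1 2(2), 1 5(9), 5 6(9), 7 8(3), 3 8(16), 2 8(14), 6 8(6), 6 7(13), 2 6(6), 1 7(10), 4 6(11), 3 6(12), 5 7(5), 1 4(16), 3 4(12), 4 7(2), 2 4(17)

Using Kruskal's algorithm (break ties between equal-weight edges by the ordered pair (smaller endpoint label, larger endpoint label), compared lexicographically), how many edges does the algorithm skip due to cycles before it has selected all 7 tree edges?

Kruskal: consider edges lightest-first.
1 2 (2): add — endpoints in different components.
4 7 (2): add — endpoints in different components.
7 8 (3): add — endpoints in different components.
5 7 (5): add — endpoints in different components.
2 6 (6): add — endpoints in different components.
6 8 (6): add — endpoints in different components.
1 5 (9): skip — 1 and 5 already connected.
5 6 (9): skip — 5 and 6 already connected.
1 7 (10): skip — 1 and 7 already connected.
4 6 (11): skip — 4 and 6 already connected.
3 4 (12): add — endpoints in different components.
Edges rejected before the tree was complete: 4.

4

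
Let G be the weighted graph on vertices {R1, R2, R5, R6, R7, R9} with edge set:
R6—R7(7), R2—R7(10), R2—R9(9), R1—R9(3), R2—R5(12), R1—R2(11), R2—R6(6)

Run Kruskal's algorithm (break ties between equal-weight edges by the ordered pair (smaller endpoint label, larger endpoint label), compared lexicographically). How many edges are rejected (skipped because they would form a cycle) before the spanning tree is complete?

Sort edges by weight, then run Kruskal:
R1—R9 (3): add. Components now {R5} {R1,R9} {R6} {R7} {R2}
R2—R6 (6): add. Components now {R5} {R1,R9} {R2,R6} {R7}
R6—R7 (7): add. Components now {R5} {R1,R9} {R2,R6,R7}
R2—R9 (9): add. Components now {R5} {R1,R2,R6,R7,R9}
R2—R7 (10): skip — R7 and R2 already connected.
R1—R2 (11): skip — R1 and R2 already connected.
R2—R5 (12): add. Components now {R1,R2,R5,R6,R7,R9}
Edges rejected before the tree was complete: 2.

2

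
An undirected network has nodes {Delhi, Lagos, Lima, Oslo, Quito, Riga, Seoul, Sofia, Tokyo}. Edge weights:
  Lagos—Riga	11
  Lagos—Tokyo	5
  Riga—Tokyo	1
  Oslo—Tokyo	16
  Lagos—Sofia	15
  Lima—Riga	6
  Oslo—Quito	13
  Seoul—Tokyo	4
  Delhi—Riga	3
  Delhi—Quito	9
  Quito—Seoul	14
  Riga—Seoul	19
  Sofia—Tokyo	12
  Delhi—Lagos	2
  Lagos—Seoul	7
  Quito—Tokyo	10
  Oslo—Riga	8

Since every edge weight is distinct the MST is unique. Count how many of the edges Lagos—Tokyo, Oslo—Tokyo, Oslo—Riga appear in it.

Kruskal: consider edges lightest-first.
Riga—Tokyo (1): add — endpoints in different components.
Delhi—Lagos (2): add — endpoints in different components.
Delhi—Riga (3): add — endpoints in different components.
Seoul—Tokyo (4): add — endpoints in different components.
Lagos—Tokyo (5): skip — Tokyo and Lagos already connected.
Lima—Riga (6): add — endpoints in different components.
Lagos—Seoul (7): skip — Lagos and Seoul already connected.
Oslo—Riga (8): add — endpoints in different components.
Delhi—Quito (9): add — endpoints in different components.
Quito—Tokyo (10): skip — Tokyo and Quito already connected.
Lagos—Riga (11): skip — Riga and Lagos already connected.
Sofia—Tokyo (12): add — endpoints in different components.
MST edge set: {Riga—Tokyo, Delhi—Lagos, Delhi—Riga, Seoul—Tokyo, Lima—Riga, Oslo—Riga, Delhi—Quito, Sofia—Tokyo}.
Of the listed edges, {Oslo—Riga} are in the MST → 1.

1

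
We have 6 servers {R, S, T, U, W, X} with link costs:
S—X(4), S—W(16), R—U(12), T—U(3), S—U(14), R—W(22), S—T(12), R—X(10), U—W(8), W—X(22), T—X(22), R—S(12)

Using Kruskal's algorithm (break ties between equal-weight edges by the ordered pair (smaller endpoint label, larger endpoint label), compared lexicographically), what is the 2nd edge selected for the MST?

S-X

Kruskal: consider edges lightest-first.
T—U (3): add. Components now {X} {T,U} {W} {R} {S}
S—X (4): add. Components now {S,X} {T,U} {W} {R}
U—W (8): add. Components now {S,X} {T,U,W} {R}
R—X (10): add. Components now {R,S,X} {T,U,W}
R—S (12): skip — R and S already connected.
R—U (12): add. Components now {R,S,T,U,W,X}
The 2nd edge added is S—X.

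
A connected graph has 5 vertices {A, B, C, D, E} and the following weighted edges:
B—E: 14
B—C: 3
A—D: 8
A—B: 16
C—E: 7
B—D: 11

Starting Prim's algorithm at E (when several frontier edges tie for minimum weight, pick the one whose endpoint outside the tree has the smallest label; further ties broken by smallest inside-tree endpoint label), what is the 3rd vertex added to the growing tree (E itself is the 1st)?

B

Grow the tree from E using Prim:
Step 1: frontier [C—E 7, B—E 14] → take C—E (7); add C.
Step 2: frontier [B—C 3, B—E 14] → take B—C (3); add B.
Step 3: frontier [B—D 11, A—B 16] → take B—D (11); add D.
Step 4: frontier [A—B 16, A—D 8] → take A—D (8); add A.
Vertex order: E, C, B, D, A. The 3rd vertex is B.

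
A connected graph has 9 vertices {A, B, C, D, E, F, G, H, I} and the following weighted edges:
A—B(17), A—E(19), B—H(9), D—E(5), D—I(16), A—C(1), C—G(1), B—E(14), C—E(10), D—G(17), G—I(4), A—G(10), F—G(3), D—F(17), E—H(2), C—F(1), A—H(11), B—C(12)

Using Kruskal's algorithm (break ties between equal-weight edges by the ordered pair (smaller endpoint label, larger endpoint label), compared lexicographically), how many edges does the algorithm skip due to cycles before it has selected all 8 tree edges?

Kruskal: consider edges lightest-first.
A—C (1): add — endpoints in different components.
C—F (1): add — endpoints in different components.
C—G (1): add — endpoints in different components.
E—H (2): add — endpoints in different components.
F—G (3): skip — F and G already connected.
G—I (4): add — endpoints in different components.
D—E (5): add — endpoints in different components.
B—H (9): add — endpoints in different components.
A—G (10): skip — A and G already connected.
C—E (10): add — endpoints in different components.
Edges rejected before the tree was complete: 2.

2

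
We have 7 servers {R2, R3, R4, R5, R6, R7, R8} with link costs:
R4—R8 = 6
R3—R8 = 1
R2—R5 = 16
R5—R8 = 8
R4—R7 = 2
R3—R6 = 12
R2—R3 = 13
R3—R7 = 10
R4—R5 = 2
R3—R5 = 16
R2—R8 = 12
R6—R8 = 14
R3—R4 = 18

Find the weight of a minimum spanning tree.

35

Prim, starting at R4.
Step 1: frontier [R4—R5 2, R4—R7 2, R4—R8 6, R3—R4 18] → take R4—R5 (2); add R5.
Step 2: frontier [R4—R7 2, R4—R8 6, R3—R4 18, R5—R8 8, R2—R5 16, R3—R5 16] → take R4—R7 (2); add R7.
Step 3: frontier [R4—R8 6, R3—R4 18, R5—R8 8, R2—R5 16, R3—R5 16, R3—R7 10] → take R4—R8 (6); add R8.
Step 4: frontier [R3—R4 18, R2—R5 16, R3—R5 16, R3—R7 10, R3—R8 1, R2—R8 12, R6—R8 14] → take R3—R8 (1); add R3.
Step 5: frontier [R3—R6 12, R2—R3 13, R2—R5 16, R2—R8 12, R6—R8 14] → take R2—R8 (12); add R2.
Step 6: frontier [R3—R6 12, R6—R8 14] → take R3—R6 (12); add R6.
MST edges: R4—R5, R4—R7, R4—R8, R3—R8, R2—R8, R3—R6; total weight 2+2+6+1+12+12 = 35.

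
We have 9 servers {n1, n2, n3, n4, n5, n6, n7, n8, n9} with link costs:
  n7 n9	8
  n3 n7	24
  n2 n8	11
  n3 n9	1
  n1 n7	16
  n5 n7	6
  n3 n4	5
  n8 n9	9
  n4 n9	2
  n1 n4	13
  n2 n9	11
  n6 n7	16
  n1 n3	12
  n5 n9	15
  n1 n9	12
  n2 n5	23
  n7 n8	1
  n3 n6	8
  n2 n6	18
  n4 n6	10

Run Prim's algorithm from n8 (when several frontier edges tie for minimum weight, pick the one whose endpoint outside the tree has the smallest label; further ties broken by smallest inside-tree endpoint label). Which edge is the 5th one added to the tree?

n4-n9

Prim, starting at n8.
Step 1: cheapest edge leaving the tree is n7 n8 (1); add n7.
Step 2: cheapest edge leaving the tree is n5 n7 (6); add n5.
Step 3: cheapest edge leaving the tree is n7 n9 (8); add n9.
Step 4: cheapest edge leaving the tree is n3 n9 (1); add n3.
Step 5: cheapest edge leaving the tree is n4 n9 (2); add n4.
Step 6: cheapest edge leaving the tree is n3 n6 (8); add n6.
Step 7: cheapest edge leaving the tree is n2 n8 (11); add n2.
Step 8: cheapest edge leaving the tree is n1 n3 (12); add n1.
The 5th edge added is n4 n9.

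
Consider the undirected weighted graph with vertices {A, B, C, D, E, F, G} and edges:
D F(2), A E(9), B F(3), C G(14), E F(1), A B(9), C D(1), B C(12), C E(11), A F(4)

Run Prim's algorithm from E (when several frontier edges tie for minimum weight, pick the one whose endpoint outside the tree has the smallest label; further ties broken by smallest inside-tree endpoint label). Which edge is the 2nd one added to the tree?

D-F

Prim's algorithm from E:
Step 1: frontier [E F 1, A E 9, C E 11] → take E F (1); add F.
Step 2: frontier [A E 9, C E 11, D F 2, B F 3, A F 4] → take D F (2); add D.
Step 3: frontier [C D 1, A E 9, C E 11, B F 3, A F 4] → take C D (1); add C.
Step 4: frontier [B C 12, C G 14, A E 9, B F 3, A F 4] → take B F (3); add B.
Step 5: frontier [A B 9, C G 14, A E 9, A F 4] → take A F (4); add A.
Step 6: frontier [C G 14] → take C G (14); add G.
The 2nd edge added is D F.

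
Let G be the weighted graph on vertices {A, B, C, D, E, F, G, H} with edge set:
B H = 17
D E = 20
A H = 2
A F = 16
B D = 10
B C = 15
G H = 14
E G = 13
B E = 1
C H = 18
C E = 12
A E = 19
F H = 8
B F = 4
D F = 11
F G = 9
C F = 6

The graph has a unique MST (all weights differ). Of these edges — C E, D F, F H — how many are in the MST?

1

Kruskal: consider edges lightest-first.
B E (1): add — endpoints in different components.
A H (2): add — endpoints in different components.
B F (4): add — endpoints in different components.
C F (6): add — endpoints in different components.
F H (8): add — endpoints in different components.
F G (9): add — endpoints in different components.
B D (10): add — endpoints in different components.
MST edge set: {B E, A H, B F, C F, F H, F G, B D}.
Of the listed edges, {F H} are in the MST → 1.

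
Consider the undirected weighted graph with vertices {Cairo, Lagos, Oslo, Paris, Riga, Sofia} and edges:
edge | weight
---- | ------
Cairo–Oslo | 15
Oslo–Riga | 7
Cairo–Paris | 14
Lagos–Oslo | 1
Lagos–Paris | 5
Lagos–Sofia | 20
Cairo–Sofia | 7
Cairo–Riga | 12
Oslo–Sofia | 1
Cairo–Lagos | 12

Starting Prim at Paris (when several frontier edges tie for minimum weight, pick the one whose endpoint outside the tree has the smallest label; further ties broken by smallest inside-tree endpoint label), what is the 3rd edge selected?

Oslo-Sofia

Grow the tree from Paris using Prim:
Step 1: cheapest edge leaving the tree is Lagos–Paris (5); add Lagos.
Step 2: cheapest edge leaving the tree is Lagos–Oslo (1); add Oslo.
Step 3: cheapest edge leaving the tree is Oslo–Sofia (1); add Sofia.
Step 4: cheapest edge leaving the tree is Cairo–Sofia (7); add Cairo.
Step 5: cheapest edge leaving the tree is Oslo–Riga (7); add Riga.
The 3rd edge added is Oslo–Sofia.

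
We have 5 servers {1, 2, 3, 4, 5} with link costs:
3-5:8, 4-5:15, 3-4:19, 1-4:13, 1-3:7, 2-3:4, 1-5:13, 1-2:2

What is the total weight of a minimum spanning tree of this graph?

Prim, starting at 4.
Step 1: frontier [1-4 13, 4-5 15, 3-4 19] → take 1-4 (13); add 1.
Step 2: frontier [1-2 2, 1-3 7, 1-5 13, 4-5 15, 3-4 19] → take 1-2 (2); add 2.
Step 3: frontier [1-3 7, 1-5 13, 2-3 4, 4-5 15, 3-4 19] → take 2-3 (4); add 3.
Step 4: frontier [1-5 13, 3-5 8, 4-5 15] → take 3-5 (8); add 5.
MST edges: 1-4, 1-2, 2-3, 3-5; total weight 13+2+4+8 = 27.

27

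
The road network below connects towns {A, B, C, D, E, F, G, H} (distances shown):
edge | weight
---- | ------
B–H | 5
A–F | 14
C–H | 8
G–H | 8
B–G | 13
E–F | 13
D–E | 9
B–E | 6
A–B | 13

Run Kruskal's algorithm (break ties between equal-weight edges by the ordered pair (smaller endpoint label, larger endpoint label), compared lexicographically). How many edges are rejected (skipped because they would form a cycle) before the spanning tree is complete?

Kruskal: consider edges lightest-first.
B–H (5): add — endpoints in different components.
B–E (6): add — endpoints in different components.
C–H (8): add — endpoints in different components.
G–H (8): add — endpoints in different components.
D–E (9): add — endpoints in different components.
A–B (13): add — endpoints in different components.
B–G (13): skip — B and G already connected.
E–F (13): add — endpoints in different components.
Edges rejected before the tree was complete: 1.

1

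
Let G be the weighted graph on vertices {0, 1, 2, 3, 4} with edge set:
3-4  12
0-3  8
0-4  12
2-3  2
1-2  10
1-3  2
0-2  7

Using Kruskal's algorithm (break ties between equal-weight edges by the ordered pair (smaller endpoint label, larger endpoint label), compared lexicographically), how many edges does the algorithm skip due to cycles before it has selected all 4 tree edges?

2

Kruskal's algorithm — process edges by increasing weight (ties by edge label):
1-3 (2): add. Components now {0} {1,3} {2} {4}
2-3 (2): add. Components now {0} {1,2,3} {4}
0-2 (7): add. Components now {0,1,2,3} {4}
0-3 (8): skip — 0 and 3 already connected.
1-2 (10): skip — 1 and 2 already connected.
0-4 (12): add. Components now {0,1,2,3,4}
Edges rejected before the tree was complete: 2.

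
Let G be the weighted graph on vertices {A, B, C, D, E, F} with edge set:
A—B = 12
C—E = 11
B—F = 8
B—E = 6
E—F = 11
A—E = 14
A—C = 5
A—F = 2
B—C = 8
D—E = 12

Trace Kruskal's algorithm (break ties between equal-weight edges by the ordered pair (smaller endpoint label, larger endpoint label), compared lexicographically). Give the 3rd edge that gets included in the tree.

Kruskal's algorithm — process edges by increasing weight (ties by edge label):
A—F (2): add. Components now {A,F} {B} {C} {D} {E}
A—C (5): add. Components now {A,C,F} {B} {D} {E}
B—E (6): add. Components now {A,C,F} {B,E} {D}
B—C (8): add. Components now {A,B,C,E,F} {D}
B—F (8): skip — B and F already connected.
C—E (11): skip — C and E already connected.
E—F (11): skip — E and F already connected.
A—B (12): skip — A and B already connected.
D—E (12): add. Components now {A,B,C,D,E,F}
The 3rd edge added is B—E.

B-E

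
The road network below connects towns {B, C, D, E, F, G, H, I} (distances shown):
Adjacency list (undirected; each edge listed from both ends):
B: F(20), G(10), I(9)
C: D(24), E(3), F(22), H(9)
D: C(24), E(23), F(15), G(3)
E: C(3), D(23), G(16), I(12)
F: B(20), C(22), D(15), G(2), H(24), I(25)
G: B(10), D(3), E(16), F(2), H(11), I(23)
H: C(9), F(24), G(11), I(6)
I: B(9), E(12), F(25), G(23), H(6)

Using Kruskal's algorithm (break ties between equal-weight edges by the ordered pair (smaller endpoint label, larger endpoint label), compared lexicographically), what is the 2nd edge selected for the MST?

Kruskal's algorithm — process edges by increasing weight (ties by edge label):
F G (2): add — endpoints in different components.
C E (3): add — endpoints in different components.
D G (3): add — endpoints in different components.
H I (6): add — endpoints in different components.
B I (9): add — endpoints in different components.
C H (9): add — endpoints in different components.
B G (10): add — endpoints in different components.
The 2nd edge added is C E.

C-E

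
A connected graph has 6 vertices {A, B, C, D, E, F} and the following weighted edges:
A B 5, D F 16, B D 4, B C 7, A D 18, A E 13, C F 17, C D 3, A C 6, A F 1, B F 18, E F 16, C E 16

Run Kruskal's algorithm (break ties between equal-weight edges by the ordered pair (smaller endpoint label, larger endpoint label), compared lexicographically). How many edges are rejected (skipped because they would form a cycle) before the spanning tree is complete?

Kruskal: consider edges lightest-first.
A F (1): add. Components now {A,F} {B} {C} {D} {E}
C D (3): add. Components now {A,F} {B} {C,D} {E}
B D (4): add. Components now {A,F} {B,C,D} {E}
A B (5): add. Components now {A,B,C,D,F} {E}
A C (6): skip — A and C already connected.
B C (7): skip — B and C already connected.
A E (13): add. Components now {A,B,C,D,E,F}
Edges rejected before the tree was complete: 2.

2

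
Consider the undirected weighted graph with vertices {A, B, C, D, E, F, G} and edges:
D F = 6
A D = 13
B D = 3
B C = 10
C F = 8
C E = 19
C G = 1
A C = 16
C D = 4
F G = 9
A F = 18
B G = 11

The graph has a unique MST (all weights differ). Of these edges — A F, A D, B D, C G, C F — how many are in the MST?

3

Sort edges by weight, then run Kruskal:
C G (1): add — endpoints in different components.
B D (3): add — endpoints in different components.
C D (4): add — endpoints in different components.
D F (6): add — endpoints in different components.
C F (8): skip — C and F already connected.
F G (9): skip — F and G already connected.
B C (10): skip — B and C already connected.
B G (11): skip — B and G already connected.
A D (13): add — endpoints in different components.
A C (16): skip — A and C already connected.
A F (18): skip — A and F already connected.
C E (19): add — endpoints in different components.
MST edge set: {C G, B D, C D, D F, A D, C E}.
Of the listed edges, {A D, B D, C G} are in the MST → 3.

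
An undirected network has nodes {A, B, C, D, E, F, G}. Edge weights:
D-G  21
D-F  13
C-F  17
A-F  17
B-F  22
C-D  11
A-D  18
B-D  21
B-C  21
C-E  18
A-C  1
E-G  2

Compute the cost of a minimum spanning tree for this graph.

Sort edges by weight, then run Kruskal:
A-C (1): add — endpoints in different components.
E-G (2): add — endpoints in different components.
C-D (11): add — endpoints in different components.
D-F (13): add — endpoints in different components.
A-F (17): skip — A and F already connected.
C-F (17): skip — C and F already connected.
A-D (18): skip — A and D already connected.
C-E (18): add — endpoints in different components.
B-C (21): add — endpoints in different components.
MST edges: A-C, E-G, C-D, D-F, C-E, B-C; total weight 1+2+11+13+18+21 = 66.

66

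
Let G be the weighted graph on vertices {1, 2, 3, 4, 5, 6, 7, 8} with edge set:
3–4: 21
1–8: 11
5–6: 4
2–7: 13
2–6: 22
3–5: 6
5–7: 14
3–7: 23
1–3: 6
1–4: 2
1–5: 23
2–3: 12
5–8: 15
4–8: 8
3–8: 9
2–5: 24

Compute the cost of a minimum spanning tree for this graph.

Prim's algorithm from 2:
Step 1: cheapest edge leaving the tree is 2–3 (12); add 3.
Step 2: cheapest edge leaving the tree is 1–3 (6); add 1.
Step 3: cheapest edge leaving the tree is 1–4 (2); add 4.
Step 4: cheapest edge leaving the tree is 3–5 (6); add 5.
Step 5: cheapest edge leaving the tree is 5–6 (4); add 6.
Step 6: cheapest edge leaving the tree is 4–8 (8); add 8.
Step 7: cheapest edge leaving the tree is 2–7 (13); add 7.
MST edges: 2–3, 1–3, 1–4, 3–5, 5–6, 4–8, 2–7; total weight 12+6+2+6+4+8+13 = 51.

51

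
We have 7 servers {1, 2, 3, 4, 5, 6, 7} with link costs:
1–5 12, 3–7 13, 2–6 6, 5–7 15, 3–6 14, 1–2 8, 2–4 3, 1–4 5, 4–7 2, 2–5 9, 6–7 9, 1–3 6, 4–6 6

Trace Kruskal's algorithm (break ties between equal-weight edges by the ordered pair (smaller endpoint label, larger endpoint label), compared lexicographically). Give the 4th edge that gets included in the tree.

1-3

Kruskal: consider edges lightest-first.
4–7 (2): add — endpoints in different components.
2–4 (3): add — endpoints in different components.
1–4 (5): add — endpoints in different components.
1–3 (6): add — endpoints in different components.
2–6 (6): add — endpoints in different components.
4–6 (6): skip — 4 and 6 already connected.
1–2 (8): skip — 1 and 2 already connected.
2–5 (9): add — endpoints in different components.
The 4th edge added is 1–3.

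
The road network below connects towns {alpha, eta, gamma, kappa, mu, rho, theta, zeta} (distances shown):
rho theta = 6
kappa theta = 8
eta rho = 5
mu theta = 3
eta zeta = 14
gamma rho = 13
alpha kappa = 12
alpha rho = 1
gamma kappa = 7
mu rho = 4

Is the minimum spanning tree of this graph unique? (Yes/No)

Yes

Kruskal: consider edges lightest-first.
alpha rho (1): add — endpoints in different components.
mu theta (3): add — endpoints in different components.
mu rho (4): add — endpoints in different components.
eta rho (5): add — endpoints in different components.
rho theta (6): skip — rho and theta already connected.
gamma kappa (7): add — endpoints in different components.
kappa theta (8): add — endpoints in different components.
alpha kappa (12): skip — kappa and alpha already connected.
gamma rho (13): skip — gamma and rho already connected.
eta zeta (14): add — endpoints in different components.
Every non-tree edge has weight strictly greater than the heaviest edge on the tree path between its endpoints, so the MST is unique.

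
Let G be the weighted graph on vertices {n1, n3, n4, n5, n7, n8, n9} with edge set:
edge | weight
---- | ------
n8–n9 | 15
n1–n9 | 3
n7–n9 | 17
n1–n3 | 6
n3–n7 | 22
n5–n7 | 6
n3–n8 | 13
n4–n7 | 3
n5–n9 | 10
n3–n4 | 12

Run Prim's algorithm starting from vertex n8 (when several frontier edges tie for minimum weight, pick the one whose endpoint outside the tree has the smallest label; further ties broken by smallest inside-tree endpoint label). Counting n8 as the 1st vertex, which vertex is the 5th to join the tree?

n5

Grow the tree from n8 using Prim:
Step 1: frontier [n3–n8 13, n8–n9 15] → take n3–n8 (13); add n3.
Step 2: frontier [n1–n3 6, n3–n4 12, n3–n7 22, n8–n9 15] → take n1–n3 (6); add n1.
Step 3: frontier [n1–n9 3, n3–n4 12, n3–n7 22, n8–n9 15] → take n1–n9 (3); add n9.
Step 4: frontier [n3–n4 12, n3–n7 22, n5–n9 10, n7–n9 17] → take n5–n9 (10); add n5.
Step 5: frontier [n3–n4 12, n3–n7 22, n5–n7 6, n7–n9 17] → take n5–n7 (6); add n7.
Step 6: frontier [n3–n4 12, n4–n7 3] → take n4–n7 (3); add n4.
Vertex order: n8, n3, n1, n9, n5, n7, n4. The 5th vertex is n5.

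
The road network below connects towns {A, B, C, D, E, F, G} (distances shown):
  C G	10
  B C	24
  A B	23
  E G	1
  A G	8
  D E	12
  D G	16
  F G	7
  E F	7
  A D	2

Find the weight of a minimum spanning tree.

51

Kruskal: consider edges lightest-first.
E G (1): add — endpoints in different components.
A D (2): add — endpoints in different components.
E F (7): add — endpoints in different components.
F G (7): skip — F and G already connected.
A G (8): add — endpoints in different components.
C G (10): add — endpoints in different components.
D E (12): skip — D and E already connected.
D G (16): skip — D and G already connected.
A B (23): add — endpoints in different components.
MST edges: E G, A D, E F, A G, C G, A B; total weight 1+2+7+8+10+23 = 51.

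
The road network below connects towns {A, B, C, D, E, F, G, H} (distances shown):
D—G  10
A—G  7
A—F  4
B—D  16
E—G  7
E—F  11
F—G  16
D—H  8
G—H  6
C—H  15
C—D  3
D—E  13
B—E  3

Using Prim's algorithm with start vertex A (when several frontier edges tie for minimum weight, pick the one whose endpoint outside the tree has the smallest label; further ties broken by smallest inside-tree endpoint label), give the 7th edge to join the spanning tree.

Grow the tree from A using Prim:
Step 1: frontier [A—F 4, A—G 7] → take A—F (4); add F.
Step 2: frontier [A—G 7, E—F 11, F—G 16] → take A—G (7); add G.
Step 3: frontier [E—F 11, G—H 6, E—G 7, D—G 10] → take G—H (6); add H.
Step 4: frontier [E—F 11, E—G 7, D—G 10, D—H 8, C—H 15] → take E—G (7); add E.
Step 5: frontier [B—E 3, D—E 13, D—G 10, D—H 8, C—H 15] → take B—E (3); add B.
Step 6: frontier [B—D 16, D—E 13, D—G 10, D—H 8, C—H 15] → take D—H (8); add D.
Step 7: frontier [C—D 3, C—H 15] → take C—D (3); add C.
The 7th edge added is C—D.

C-D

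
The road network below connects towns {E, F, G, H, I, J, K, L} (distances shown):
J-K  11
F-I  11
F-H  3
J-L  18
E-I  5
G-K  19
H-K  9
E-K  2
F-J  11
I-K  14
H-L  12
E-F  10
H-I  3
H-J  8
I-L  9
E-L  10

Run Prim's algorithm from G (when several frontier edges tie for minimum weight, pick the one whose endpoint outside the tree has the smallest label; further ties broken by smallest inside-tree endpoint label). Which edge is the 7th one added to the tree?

Prim's algorithm from G:
Step 1: cheapest edge leaving the tree is G-K (19); add K.
Step 2: cheapest edge leaving the tree is E-K (2); add E.
Step 3: cheapest edge leaving the tree is E-I (5); add I.
Step 4: cheapest edge leaving the tree is H-I (3); add H.
Step 5: cheapest edge leaving the tree is F-H (3); add F.
Step 6: cheapest edge leaving the tree is H-J (8); add J.
Step 7: cheapest edge leaving the tree is I-L (9); add L.
The 7th edge added is I-L.

I-L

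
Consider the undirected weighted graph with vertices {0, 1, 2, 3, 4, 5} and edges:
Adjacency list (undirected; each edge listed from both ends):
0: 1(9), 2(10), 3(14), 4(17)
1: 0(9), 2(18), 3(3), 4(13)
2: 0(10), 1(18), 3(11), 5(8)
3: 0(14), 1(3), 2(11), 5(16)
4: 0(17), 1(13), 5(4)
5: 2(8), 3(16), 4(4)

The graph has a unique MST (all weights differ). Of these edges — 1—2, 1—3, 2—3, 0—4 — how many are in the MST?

1

Kruskal: consider edges lightest-first.
1—3 (3): add. Components now {0} {1,3} {2} {4} {5}
4—5 (4): add. Components now {0} {1,3} {2} {4,5}
2—5 (8): add. Components now {0} {1,3} {2,4,5}
0—1 (9): add. Components now {0,1,3} {2,4,5}
0—2 (10): add. Components now {0,1,2,3,4,5}
MST edge set: {1—3, 4—5, 2—5, 0—1, 0—2}.
Of the listed edges, {1—3} are in the MST → 1.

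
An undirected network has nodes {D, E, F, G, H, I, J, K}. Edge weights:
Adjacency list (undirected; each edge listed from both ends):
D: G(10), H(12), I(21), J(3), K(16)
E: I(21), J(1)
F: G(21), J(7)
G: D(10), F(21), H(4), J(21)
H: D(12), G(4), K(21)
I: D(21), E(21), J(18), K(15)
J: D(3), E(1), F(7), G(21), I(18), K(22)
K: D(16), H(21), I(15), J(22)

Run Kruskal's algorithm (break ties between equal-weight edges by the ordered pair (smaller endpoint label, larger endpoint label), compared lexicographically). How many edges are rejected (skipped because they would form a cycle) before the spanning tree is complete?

Kruskal: consider edges lightest-first.
E-J (1): add — endpoints in different components.
D-J (3): add — endpoints in different components.
G-H (4): add — endpoints in different components.
F-J (7): add — endpoints in different components.
D-G (10): add — endpoints in different components.
D-H (12): skip — D and H already connected.
I-K (15): add — endpoints in different components.
D-K (16): add — endpoints in different components.
Edges rejected before the tree was complete: 1.

1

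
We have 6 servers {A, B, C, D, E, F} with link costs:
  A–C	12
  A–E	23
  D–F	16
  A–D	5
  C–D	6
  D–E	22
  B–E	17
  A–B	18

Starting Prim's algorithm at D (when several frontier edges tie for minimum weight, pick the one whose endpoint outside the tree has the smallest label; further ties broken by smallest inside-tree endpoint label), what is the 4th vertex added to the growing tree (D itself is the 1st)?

F

Grow the tree from D using Prim:
Step 1: frontier [A–D 5, C–D 6, D–F 16, D–E 22] → take A–D (5); add A.
Step 2: frontier [A–C 12, A–B 18, A–E 23, C–D 6, D–F 16, D–E 22] → take C–D (6); add C.
Step 3: frontier [A–B 18, A–E 23, D–F 16, D–E 22] → take D–F (16); add F.
Step 4: frontier [A–B 18, A–E 23, D–E 22] → take A–B (18); add B.
Step 5: frontier [A–E 23, B–E 17, D–E 22] → take B–E (17); add E.
Vertex order: D, A, C, F, B, E. The 4th vertex is F.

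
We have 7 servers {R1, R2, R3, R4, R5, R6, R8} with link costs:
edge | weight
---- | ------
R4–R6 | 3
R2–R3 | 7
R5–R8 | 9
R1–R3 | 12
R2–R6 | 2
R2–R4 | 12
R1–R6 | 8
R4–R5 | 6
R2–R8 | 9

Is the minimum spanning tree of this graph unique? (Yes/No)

Kruskal: consider edges lightest-first.
R2–R6 (2): add — endpoints in different components.
R4–R6 (3): add — endpoints in different components.
R4–R5 (6): add — endpoints in different components.
R2–R3 (7): add — endpoints in different components.
R1–R6 (8): add — endpoints in different components.
R2–R8 (9): add — endpoints in different components.
Non-tree edge R5–R8 has weight 9, equal to the heaviest edge on its tree cycle — swapping gives another MST of the same weight. Not unique.

No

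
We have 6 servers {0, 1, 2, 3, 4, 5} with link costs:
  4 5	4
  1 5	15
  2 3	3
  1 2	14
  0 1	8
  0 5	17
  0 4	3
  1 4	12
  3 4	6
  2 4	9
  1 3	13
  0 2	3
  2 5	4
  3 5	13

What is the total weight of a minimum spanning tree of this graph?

Sort edges by weight, then run Kruskal:
0 2 (3): add — endpoints in different components.
0 4 (3): add — endpoints in different components.
2 3 (3): add — endpoints in different components.
2 5 (4): add — endpoints in different components.
4 5 (4): skip — 4 and 5 already connected.
3 4 (6): skip — 3 and 4 already connected.
0 1 (8): add — endpoints in different components.
MST edges: 0 2, 0 4, 2 3, 2 5, 0 1; total weight 3+3+3+4+8 = 21.

21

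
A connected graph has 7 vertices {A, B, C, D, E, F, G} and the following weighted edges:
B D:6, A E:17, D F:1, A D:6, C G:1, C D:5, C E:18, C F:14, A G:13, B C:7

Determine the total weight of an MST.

36

Grow the tree from G using Prim:
Step 1: frontier [C G 1, A G 13] → take C G (1); add C.
Step 2: frontier [C D 5, B C 7, C F 14, C E 18, A G 13] → take C D (5); add D.
Step 3: frontier [B C 7, C F 14, C E 18, D F 1, A D 6, B D 6, A G 13] → take D F (1); add F.
Step 4: frontier [B C 7, C E 18, A D 6, B D 6, A G 13] → take A D (6); add A.
Step 5: frontier [A E 17, B C 7, C E 18, B D 6] → take B D (6); add B.
Step 6: frontier [A E 17, C E 18] → take A E (17); add E.
MST edges: C G, C D, D F, A D, B D, A E; total weight 1+5+1+6+6+17 = 36.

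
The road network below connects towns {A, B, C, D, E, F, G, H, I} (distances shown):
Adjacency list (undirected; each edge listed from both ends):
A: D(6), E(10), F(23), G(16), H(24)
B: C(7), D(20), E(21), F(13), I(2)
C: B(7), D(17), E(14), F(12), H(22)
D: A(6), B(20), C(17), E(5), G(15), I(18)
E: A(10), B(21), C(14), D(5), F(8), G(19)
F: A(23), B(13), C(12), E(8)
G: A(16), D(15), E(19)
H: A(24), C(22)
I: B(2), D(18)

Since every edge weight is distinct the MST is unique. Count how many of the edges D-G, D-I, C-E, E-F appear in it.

Kruskal's algorithm — process edges by increasing weight (ties by edge label):
B-I (2): add — endpoints in different components.
D-E (5): add — endpoints in different components.
A-D (6): add — endpoints in different components.
B-C (7): add — endpoints in different components.
E-F (8): add — endpoints in different components.
A-E (10): skip — A and E already connected.
C-F (12): add — endpoints in different components.
B-F (13): skip — B and F already connected.
C-E (14): skip — C and E already connected.
D-G (15): add — endpoints in different components.
A-G (16): skip — A and G already connected.
C-D (17): skip — C and D already connected.
D-I (18): skip — D and I already connected.
E-G (19): skip — E and G already connected.
B-D (20): skip — B and D already connected.
B-E (21): skip — B and E already connected.
C-H (22): add — endpoints in different components.
MST edge set: {B-I, D-E, A-D, B-C, E-F, C-F, D-G, C-H}.
Of the listed edges, {D-G, E-F} are in the MST → 2.

2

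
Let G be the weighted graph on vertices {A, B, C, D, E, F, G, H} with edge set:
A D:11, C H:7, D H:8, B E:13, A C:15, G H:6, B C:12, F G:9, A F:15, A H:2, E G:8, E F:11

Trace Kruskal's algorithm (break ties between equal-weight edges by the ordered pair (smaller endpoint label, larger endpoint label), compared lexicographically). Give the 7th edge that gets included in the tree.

B-C

Kruskal: consider edges lightest-first.
A H (2): add — endpoints in different components.
G H (6): add — endpoints in different components.
C H (7): add — endpoints in different components.
D H (8): add — endpoints in different components.
E G (8): add — endpoints in different components.
F G (9): add — endpoints in different components.
A D (11): skip — A and D already connected.
E F (11): skip — E and F already connected.
B C (12): add — endpoints in different components.
The 7th edge added is B C.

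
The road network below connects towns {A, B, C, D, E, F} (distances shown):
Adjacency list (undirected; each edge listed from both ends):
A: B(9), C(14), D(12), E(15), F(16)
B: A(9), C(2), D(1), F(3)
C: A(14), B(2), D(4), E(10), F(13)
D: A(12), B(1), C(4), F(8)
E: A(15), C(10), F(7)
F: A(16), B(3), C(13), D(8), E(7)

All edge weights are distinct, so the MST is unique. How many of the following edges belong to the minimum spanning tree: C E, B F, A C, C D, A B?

2

Kruskal: consider edges lightest-first.
B D (1): add. Components now {A} {B,D} {C} {E} {F}
B C (2): add. Components now {A} {B,C,D} {E} {F}
B F (3): add. Components now {A} {B,C,D,F} {E}
C D (4): skip — C and D already connected.
E F (7): add. Components now {A} {B,C,D,E,F}
D F (8): skip — D and F already connected.
A B (9): add. Components now {A,B,C,D,E,F}
MST edge set: {B D, B C, B F, E F, A B}.
Of the listed edges, {B F, A B} are in the MST → 2.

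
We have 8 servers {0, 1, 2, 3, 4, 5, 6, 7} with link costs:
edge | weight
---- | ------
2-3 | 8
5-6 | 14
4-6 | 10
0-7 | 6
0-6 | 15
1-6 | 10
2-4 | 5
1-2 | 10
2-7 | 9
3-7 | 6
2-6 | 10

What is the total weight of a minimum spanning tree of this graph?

Grow the tree from 6 using Prim:
Step 1: frontier [1-6 10, 2-6 10, 4-6 10, 5-6 14, 0-6 15] → take 1-6 (10); add 1.
Step 2: frontier [1-2 10, 2-6 10, 4-6 10, 5-6 14, 0-6 15] → take 1-2 (10); add 2.
Step 3: frontier [2-4 5, 2-3 8, 2-7 9, 4-6 10, 5-6 14, 0-6 15] → take 2-4 (5); add 4.
Step 4: frontier [2-3 8, 2-7 9, 5-6 14, 0-6 15] → take 2-3 (8); add 3.
Step 5: frontier [2-7 9, 3-7 6, 5-6 14, 0-6 15] → take 3-7 (6); add 7.
Step 6: frontier [5-6 14, 0-6 15, 0-7 6] → take 0-7 (6); add 0.
Step 7: frontier [5-6 14] → take 5-6 (14); add 5.
MST edges: 1-6, 1-2, 2-4, 2-3, 3-7, 0-7, 5-6; total weight 10+10+5+8+6+6+14 = 59.

59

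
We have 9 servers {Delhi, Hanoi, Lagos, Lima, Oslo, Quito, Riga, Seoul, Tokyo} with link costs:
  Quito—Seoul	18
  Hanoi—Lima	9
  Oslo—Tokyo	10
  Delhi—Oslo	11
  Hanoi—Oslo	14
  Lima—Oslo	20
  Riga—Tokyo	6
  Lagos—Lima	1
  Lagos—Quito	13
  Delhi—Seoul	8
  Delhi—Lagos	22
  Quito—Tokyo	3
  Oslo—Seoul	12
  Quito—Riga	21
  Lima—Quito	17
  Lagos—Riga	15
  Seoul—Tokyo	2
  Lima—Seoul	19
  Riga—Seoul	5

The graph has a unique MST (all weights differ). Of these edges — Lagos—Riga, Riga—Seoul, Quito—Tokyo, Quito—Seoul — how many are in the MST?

2

Kruskal's algorithm — process edges by increasing weight (ties by edge label):
Lagos—Lima (1): add — endpoints in different components.
Seoul—Tokyo (2): add — endpoints in different components.
Quito—Tokyo (3): add — endpoints in different components.
Riga—Seoul (5): add — endpoints in different components.
Riga—Tokyo (6): skip — Tokyo and Riga already connected.
Delhi—Seoul (8): add — endpoints in different components.
Hanoi—Lima (9): add — endpoints in different components.
Oslo—Tokyo (10): add — endpoints in different components.
Delhi—Oslo (11): skip — Delhi and Oslo already connected.
Oslo—Seoul (12): skip — Seoul and Oslo already connected.
Lagos—Quito (13): add — endpoints in different components.
MST edge set: {Lagos—Lima, Seoul—Tokyo, Quito—Tokyo, Riga—Seoul, Delhi—Seoul, Hanoi—Lima, Oslo—Tokyo, Lagos—Quito}.
Of the listed edges, {Riga—Seoul, Quito—Tokyo} are in the MST → 2.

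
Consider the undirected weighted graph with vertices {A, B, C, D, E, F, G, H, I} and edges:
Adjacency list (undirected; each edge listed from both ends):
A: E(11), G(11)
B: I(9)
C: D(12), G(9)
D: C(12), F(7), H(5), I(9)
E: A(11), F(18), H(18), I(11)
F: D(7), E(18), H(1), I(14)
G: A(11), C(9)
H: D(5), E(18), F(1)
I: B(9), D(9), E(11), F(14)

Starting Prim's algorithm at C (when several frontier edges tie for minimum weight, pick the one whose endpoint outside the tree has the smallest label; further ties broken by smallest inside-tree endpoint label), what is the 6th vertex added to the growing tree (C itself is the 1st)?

Prim, starting at C.
Step 1: frontier [C G 9, C D 12] → take C G (9); add G.
Step 2: frontier [C D 12, A G 11] → take A G (11); add A.
Step 3: frontier [A E 11, C D 12] → take A E (11); add E.
Step 4: frontier [C D 12, E I 11, E F 18, E H 18] → take E I (11); add I.
Step 5: frontier [C D 12, E F 18, E H 18, B I 9, D I 9, F I 14] → take B I (9); add B.
Step 6: frontier [C D 12, E F 18, E H 18, D I 9, F I 14] → take D I (9); add D.
Step 7: frontier [D H 5, D F 7, E F 18, E H 18, F I 14] → take D H (5); add H.
Step 8: frontier [D F 7, E F 18, F H 1, F I 14] → take F H (1); add F.
Vertex order: C, G, A, E, I, B, D, H, F. The 6th vertex is B.

B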